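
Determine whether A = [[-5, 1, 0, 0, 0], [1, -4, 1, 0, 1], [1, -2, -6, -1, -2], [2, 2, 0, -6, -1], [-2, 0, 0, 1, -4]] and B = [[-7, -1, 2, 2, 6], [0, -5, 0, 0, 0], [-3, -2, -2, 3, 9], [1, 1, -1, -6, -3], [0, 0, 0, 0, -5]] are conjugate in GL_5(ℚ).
Both have characteristic polynomial (x + 5)^5, but the minimal polynomial of A is (x + 5)^3 while the minimal polynomial of B is (x + 5)^2. The minimal polynomial is a similarity invariant, so A and B are not similar.

No.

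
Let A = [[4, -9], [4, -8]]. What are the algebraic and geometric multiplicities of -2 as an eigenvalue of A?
algebraic multiplicity 2, geometric multiplicity 1

The characteristic polynomial is (x + 2)^2, so the factor x + 2 appears with exponent 2: the algebraic multiplicity is 2.

rank(A + 2I) = 1, so the eigenspace has dimension 2 - 1 = 1: the geometric multiplicity is 1.

Since 1 < 2, A is not diagonalizable.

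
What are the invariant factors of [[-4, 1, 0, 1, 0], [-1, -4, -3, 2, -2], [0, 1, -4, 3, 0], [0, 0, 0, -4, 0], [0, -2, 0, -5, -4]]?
(x + 4)^2, (x + 4)^3

The Jordan structure of A has elementary divisors (x + 4)^3, (x + 4)^2. Arranging the block sizes at each eigenvalue in decreasing order and taking row products gives the invariant factors.

Invariant factors (smallest first, each dividing the next): (x + 4)^2, (x + 4)^3.

Check: the last factor (x + 4)^3 is the minimal polynomial, and the product (x + 4)^5 is the characteristic polynomial.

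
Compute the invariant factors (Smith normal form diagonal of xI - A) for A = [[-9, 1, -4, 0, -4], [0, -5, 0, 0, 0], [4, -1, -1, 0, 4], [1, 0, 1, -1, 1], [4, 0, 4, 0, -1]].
x + 5, (x + 1)^2(x + 5)^2

The Jordan structure of A has elementary divisors (x + 5)^2, (x + 5), (x + 1)^2. Arranging the block sizes at each eigenvalue in decreasing order and taking row products gives the invariant factors.

Invariant factors (smallest first, each dividing the next): x + 5, (x + 1)^2(x + 5)^2.

Check: the last factor (x + 1)^2(x + 5)^2 is the minimal polynomial, and the product (x + 1)^2(x + 5)^3 is the characteristic polynomial.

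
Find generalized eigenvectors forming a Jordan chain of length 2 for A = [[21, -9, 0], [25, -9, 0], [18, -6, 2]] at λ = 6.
v_1 = [[-2, -3, -3]]^T, v_2 = [[-3, -5, -6]]^T

We seek v_1 ∈ ker((A - 6I)^2) \ ker(A - 6I), then set v_{i+1} = (A - 6I) v_i.

One such chain is v_1 = [[-2, -3, -3]]^T, v_2 = [[-3, -5, -6]]^T. Check: (A - 6I) v_2 = [[0, 0, 0]]^T = 0.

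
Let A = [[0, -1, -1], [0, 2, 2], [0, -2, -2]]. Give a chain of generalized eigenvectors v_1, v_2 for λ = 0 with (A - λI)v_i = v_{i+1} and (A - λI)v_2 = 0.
v_1 = [[0, 1, -2]]^T, v_2 = [[1, -2, 2]]^T

We seek v_1 ∈ ker(A^2) \ ker(A), then set v_{i+1} = A v_i.

One such chain is v_1 = [[0, 1, -2]]^T, v_2 = [[1, -2, 2]]^T. Check: A v_2 = [[0, 0, 0]]^T = 0.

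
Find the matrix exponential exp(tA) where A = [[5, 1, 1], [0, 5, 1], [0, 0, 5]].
e^{tA} = [[e^{5*t}, t*e^{5*t}, t*(t + 2)*e^{5*t}/2], [0, e^{5*t}, t*e^{5*t}], [0, 0, e^{5*t}]]

A has Jordan form J = [[5, 1, 0], [0, 5, 1], [0, 0, 5]] with A = PJP^{-1}, so e^{tA} = P e^{tJ} P^{-1}.

For a Jordan block J_k(λ), e^{tJ_k(λ)} = e^{λt} · (I + tN + t^2 N^2/2! + ... + t^{k-1} N^{k-1}/(k-1)!) where N is the nilpotent superdiagonal part.

Assembling the blocks and conjugating back gives the entries of e^{tA} as shown above.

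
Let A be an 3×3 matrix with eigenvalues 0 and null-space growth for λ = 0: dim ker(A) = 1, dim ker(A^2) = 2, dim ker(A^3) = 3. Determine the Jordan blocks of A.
Jordan blocks: (0, 3)

λ = 0: successive nullity increments [1, 1, 1] count blocks of size ≥ k; block sizes are [3].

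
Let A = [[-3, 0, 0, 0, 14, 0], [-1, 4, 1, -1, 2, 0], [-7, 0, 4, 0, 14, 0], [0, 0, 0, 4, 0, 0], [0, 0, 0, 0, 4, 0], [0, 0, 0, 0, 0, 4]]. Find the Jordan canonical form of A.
The characteristic polynomial is det(xI - A) = (x - 4)^5(x + 3), so the eigenvalues are -3 (algebraic multiplicity 1), 4 (algebraic multiplicity 5).

For λ = -3: algebraic multiplicity 1 gives one 1×1 block.

For λ = 4: rank(A - 4I) = 2, rank((A - 4I)^2) = 1. The eigenspace has dimension 6 - 2 = 4, so there are 4 Jordan blocks; the rank sequence gives block sizes [2, 1, 1, 1].

Assembling the blocks gives the Jordan form J above.

J = [[-3, 0, 0, 0, 0, 0], [0, 4, 1, 0, 0, 0], [0, 0, 4, 0, 0, 0], [0, 0, 0, 4, 0, 0], [0, 0, 0, 0, 4, 0], [0, 0, 0, 0, 0, 4]]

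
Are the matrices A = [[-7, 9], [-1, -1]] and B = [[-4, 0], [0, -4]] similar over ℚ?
No.

Both have characteristic polynomial (x + 4)^2, but the minimal polynomial of A is (x + 4)^2 while the minimal polynomial of B is x + 4. The minimal polynomial is a similarity invariant, so A and B are not similar.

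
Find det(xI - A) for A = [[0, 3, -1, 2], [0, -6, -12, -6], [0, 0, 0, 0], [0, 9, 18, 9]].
xI - A = [[x, -3, 1, -2], [0, x + 6, 12, 6], [0, 0, x, 0], [0, -9, -18, x - 9]].

Expanding det(xI - A) along the first row:
det(xI - A) = + (x)·det([[x + 6, 12, 6], [0, x, 0], [-9, -18, x - 9]]) - (-3)·det([[0, 12, 6], [0, x, 0], [0, -18, x - 9]]) + (1)·det([[0, x + 6, 6], [0, 0, 0], [0, -9, x - 9]]) - (-2)·det([[0, x + 6, 12], [0, 0, x], [0, -9, -18]]).

Evaluating gives χ_A(x) = x^4 - 3x^3 = x^3(x - 3).

χ_A(x) = x^3(x - 3)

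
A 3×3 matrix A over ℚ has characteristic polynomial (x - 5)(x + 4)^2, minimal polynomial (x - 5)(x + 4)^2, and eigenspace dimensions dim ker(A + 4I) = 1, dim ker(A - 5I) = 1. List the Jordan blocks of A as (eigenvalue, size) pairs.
λ = -4: algebraic multiplicity 2 (exponent in χ_A), largest block size 2 (exponent in m_A), 1 block (geometric multiplicity). This forces block sizes [2].
λ = 5: algebraic multiplicity 1 (exponent in χ_A), largest block size 1 (exponent in m_A), 1 block (geometric multiplicity). This forces block sizes [1].

Jordan blocks: (-4, 2), (5, 1)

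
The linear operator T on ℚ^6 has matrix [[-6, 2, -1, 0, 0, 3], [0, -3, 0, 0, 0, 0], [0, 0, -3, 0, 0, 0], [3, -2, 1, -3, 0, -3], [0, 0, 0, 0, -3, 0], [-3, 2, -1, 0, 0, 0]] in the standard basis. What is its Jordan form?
J = [[-3, 1, 0, 0, 0, 0], [0, -3, 0, 0, 0, 0], [0, 0, -3, 0, 0, 0], [0, 0, 0, -3, 0, 0], [0, 0, 0, 0, -3, 0], [0, 0, 0, 0, 0, -3]]

The characteristic polynomial is det(xI - A) = (x + 3)^6, so the eigenvalues are -3 (algebraic multiplicity 6).

For λ = -3: rank(A + 3I) = 1, rank((A + 3I)^2) = 0. The eigenspace has dimension 6 - 1 = 5, so there are 5 Jordan blocks; the rank sequence gives block sizes [2, 1, 1, 1, 1].

Assembling the blocks gives the Jordan form J above.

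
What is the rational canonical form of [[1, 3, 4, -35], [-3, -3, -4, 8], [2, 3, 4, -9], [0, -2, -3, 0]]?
The invariant factors of A (the non-unit diagonal entries of the Smith normal form of xI - A over ℚ[x]) are (x^2 - x - 5)^2, each dividing the next. The characteristic polynomial is their product, (x^2 - x - 5)^2.

The rational canonical form is the block-diagonal matrix of companion matrices C(f_i):
R = [[0, 0, 0, -25], [1, 0, 0, -10], [0, 1, 0, 9], [0, 0, 1, 2]].

Note the characteristic polynomial does not split into linear factors over ℚ, so A has no Jordan form over ℚ; the rational canonical form exists over any field.

R = [[0, 0, 0, -25], [1, 0, 0, -10], [0, 1, 0, 9], [0, 0, 1, 2]]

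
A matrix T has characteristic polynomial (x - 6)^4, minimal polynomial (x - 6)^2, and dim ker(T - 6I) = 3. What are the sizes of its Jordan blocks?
Jordan blocks: (6, 2), (6, 1), (6, 1)

λ = 6: algebraic multiplicity 4 (exponent in χ_T), largest block size 2 (exponent in m_T), 3 blocks (geometric multiplicity). These force block sizes [2, 1, 1].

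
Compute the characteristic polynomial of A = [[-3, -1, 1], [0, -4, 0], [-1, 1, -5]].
χ_A(x) = (x + 4)^3

xI - A = [[x + 3, 1, -1], [0, x + 4, 0], [1, -1, x + 5]].

Expanding det(xI - A) along the first row:
det(xI - A) = + (x + 3)·det([[x + 4, 0], [-1, x + 5]]) - (1)·det([[0, 0], [1, x + 5]]) + (-1)·det([[0, x + 4], [1, -1]]).

Evaluating gives χ_A(x) = x^3 + 12x^2 + 48x + 64 = (x + 4)^3.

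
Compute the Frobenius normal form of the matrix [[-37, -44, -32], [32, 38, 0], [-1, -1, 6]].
The invariant factors of A (the non-unit diagonal entries of the Smith normal form of xI - A over ℚ[x]) are (x - 6)^2(x + 5), each dividing the next. The characteristic polynomial is their product, (x - 6)^2(x + 5).

The rational canonical form is the block-diagonal matrix of companion matrices C(f_i):
R = [[0, 0, -180], [1, 0, 24], [0, 1, 7]].

R = [[0, 0, -180], [1, 0, 24], [0, 1, 7]]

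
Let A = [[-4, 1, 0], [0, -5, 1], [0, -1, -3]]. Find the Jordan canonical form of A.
The characteristic polynomial is det(xI - A) = (x + 4)^3, so the eigenvalues are -4 (algebraic multiplicity 3).

For λ = -4: rank(A + 4I) = 2, rank((A + 4I)^2) = 1, rank((A + 4I)^3) = 0. The eigenspace has dimension 3 - 2 = 1, so there is 1 Jordan block; the rank sequence gives block sizes [3].

Assembling the blocks gives the Jordan form J above.

J = [[-4, 1, 0], [0, -4, 1], [0, 0, -4]]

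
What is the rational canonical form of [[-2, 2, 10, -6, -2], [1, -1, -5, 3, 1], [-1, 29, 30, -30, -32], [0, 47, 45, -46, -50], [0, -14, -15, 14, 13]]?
R = [[0, 0, 0, 0, 0], [1, 0, 0, 0, -25], [0, 1, 0, 0, -30], [0, 0, 1, 0, -19], [0, 0, 0, 1, -6]]

The invariant factors of A (the non-unit diagonal entries of the Smith normal form of xI - A over ℚ[x]) are x(x^2 + 3x + 5)^2, each dividing the next. The characteristic polynomial is their product, x(x^2 + 3x + 5)^2.

The rational canonical form is the block-diagonal matrix of companion matrices C(f_i):
R = [[0, 0, 0, 0, 0], [1, 0, 0, 0, -25], [0, 1, 0, 0, -30], [0, 0, 1, 0, -19], [0, 0, 0, 1, -6]].

Note the characteristic polynomial does not split into linear factors over ℚ, so A has no Jordan form over ℚ; the rational canonical form exists over any field.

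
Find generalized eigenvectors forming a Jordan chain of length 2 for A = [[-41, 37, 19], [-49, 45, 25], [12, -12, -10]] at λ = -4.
We seek v_1 ∈ ker((A + 4I)^2) \ ker(A + 4I), then set v_{i+1} = (A + 4I) v_i.

One such chain is v_1 = [[-5, -6, 2]]^T, v_2 = [[1, 1, 0]]^T. Check: (A + 4I) v_2 = [[0, 0, 0]]^T = 0.

v_1 = [[-5, -6, 2]]^T, v_2 = [[1, 1, 0]]^T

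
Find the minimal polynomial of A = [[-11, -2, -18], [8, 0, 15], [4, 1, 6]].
m_A(x) = (x + 1)^2(x + 3)

The characteristic polynomial factors as (x + 1)^2(x + 3). The minimal polynomial is ∏(x - λ)^{k_λ} where k_λ is the size of the largest Jordan block at λ.

For λ = -3: rank(A + 3I) = 2, and the largest Jordan block has size 1 (the smallest k with rank((A + 3I)^k) = rank((A + 3I)^(k+1))).
For λ = -1: rank(A + I) = 2, and the largest Jordan block has size 2 (the smallest k with rank((A + I)^k) = rank((A + I)^(k+1))).

So m_A(x) = (x + 1)^2(x + 3).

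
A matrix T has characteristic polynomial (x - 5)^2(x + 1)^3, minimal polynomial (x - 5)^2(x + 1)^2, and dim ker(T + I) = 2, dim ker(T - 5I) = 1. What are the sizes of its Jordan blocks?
Jordan blocks: (-1, 2), (-1, 1), (5, 2)

λ = -1: algebraic multiplicity 3 (exponent in χ_T), largest block size 2 (exponent in m_T), 2 blocks (geometric multiplicity). These force block sizes [2, 1].
λ = 5: algebraic multiplicity 2 (exponent in χ_T), largest block size 2 (exponent in m_T), 1 block (geometric multiplicity). This forces block sizes [2].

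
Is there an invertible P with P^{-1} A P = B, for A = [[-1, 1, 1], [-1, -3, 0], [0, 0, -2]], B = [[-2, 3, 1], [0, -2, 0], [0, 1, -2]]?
Yes.

Two matrices over a field are similar if and only if they have the same invariant factors.

Both A and B have characteristic polynomial (x + 2)^3 and minimal polynomial (x + 2)^3. Computing further, both have invariant factors (x + 2)^3. Hence A and B are similar.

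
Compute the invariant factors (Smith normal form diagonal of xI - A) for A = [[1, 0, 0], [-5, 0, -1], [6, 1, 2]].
(x - 1)^3

The Jordan structure of A has elementary divisors (x - 1)^3. Arranging the block sizes at each eigenvalue in decreasing order and taking row products gives the invariant factors.

Invariant factors (smallest first, each dividing the next): (x - 1)^3.

Check: the last factor (x - 1)^3 is the minimal polynomial, and the product (x - 1)^3 is the characteristic polynomial.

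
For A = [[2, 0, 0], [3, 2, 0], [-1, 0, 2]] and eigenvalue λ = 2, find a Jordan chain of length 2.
We seek v_1 ∈ ker((A - 2I)^2) \ ker(A - 2I), then set v_{i+1} = (A - 2I) v_i.

One such chain is v_1 = [[1, -2, 0]]^T, v_2 = [[0, 3, -1]]^T. Check: (A - 2I) v_2 = [[0, 0, 0]]^T = 0.

v_1 = [[1, -2, 0]]^T, v_2 = [[0, 3, -1]]^T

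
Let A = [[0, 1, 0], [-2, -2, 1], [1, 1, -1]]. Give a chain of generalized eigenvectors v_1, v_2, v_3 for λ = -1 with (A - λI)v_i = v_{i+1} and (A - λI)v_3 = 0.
We seek v_1 ∈ ker((A + I)^3) \ ker((A + I)^2), then set v_{i+1} = (A + I) v_i.

One such chain is v_1 = [[0, 0, 1]]^T, v_2 = [[0, 1, 0]]^T, v_3 = [[1, -1, 1]]^T. Check: (A + I) v_3 = [[0, 0, 0]]^T = 0.

v_1 = [[0, 0, 1]]^T, v_2 = [[0, 1, 0]]^T, v_3 = [[1, -1, 1]]^T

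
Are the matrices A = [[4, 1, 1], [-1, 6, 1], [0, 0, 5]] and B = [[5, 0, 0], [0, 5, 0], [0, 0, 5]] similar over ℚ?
Both have characteristic polynomial (x - 5)^3, but the minimal polynomial of A is (x - 5)^2 while the minimal polynomial of B is x - 5. The minimal polynomial is a similarity invariant, so A and B are not similar.

No.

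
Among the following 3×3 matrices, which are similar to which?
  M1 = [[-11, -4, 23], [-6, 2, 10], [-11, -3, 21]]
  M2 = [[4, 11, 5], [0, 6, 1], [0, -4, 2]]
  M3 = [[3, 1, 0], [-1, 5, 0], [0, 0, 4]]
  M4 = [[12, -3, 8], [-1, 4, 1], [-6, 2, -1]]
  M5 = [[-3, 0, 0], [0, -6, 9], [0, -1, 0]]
Characteristic polynomials: χ_{M1} = (x - 4)^3, χ_{M2} = (x - 4)^3, χ_{M3} = (x - 4)^3, χ_{M4} = (x - 5)^3, χ_{M5} = (x + 3)^3.

{M1, M2}: invariant factors (x - 4)^3.

{M3}: invariant factors x - 4, (x - 4)^2.

{M4}: invariant factors (x - 5)^3.

{M5}: invariant factors x + 3, (x + 3)^2.

Matrices are similar if and only if their invariant-factor lists agree; the partition into similarity classes is {M1, M2}, {M3}, {M4}, {M5}.

4 classes: {M1, M2}, {M3}, {M4}, {M5}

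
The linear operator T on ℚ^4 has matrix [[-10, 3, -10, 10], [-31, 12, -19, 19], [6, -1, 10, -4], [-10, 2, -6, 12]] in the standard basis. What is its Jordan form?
J = [[6, 1, 0, 0], [0, 6, 1, 0], [0, 0, 6, 0], [0, 0, 0, 6]]

The characteristic polynomial is det(xI - A) = (x - 6)^4, so the eigenvalues are 6 (algebraic multiplicity 4).

For λ = 6: rank(A - 6I) = 2, rank((A - 6I)^2) = 1, rank((A - 6I)^3) = 0. The eigenspace has dimension 4 - 2 = 2, so there are 2 Jordan blocks; the rank sequence gives block sizes [3, 1].

Assembling the blocks gives the Jordan form J above.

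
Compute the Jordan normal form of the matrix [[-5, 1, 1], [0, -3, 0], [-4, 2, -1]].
The characteristic polynomial is det(xI - A) = (x + 3)^3, so the eigenvalues are -3 (algebraic multiplicity 3).

For λ = -3: rank(A + 3I) = 1, rank((A + 3I)^2) = 0. The eigenspace has dimension 3 - 1 = 2, so there are 2 Jordan blocks; the rank sequence gives block sizes [2, 1].

Assembling the blocks gives the Jordan form J above.

J = [[-3, 1, 0], [0, -3, 0], [0, 0, -3]]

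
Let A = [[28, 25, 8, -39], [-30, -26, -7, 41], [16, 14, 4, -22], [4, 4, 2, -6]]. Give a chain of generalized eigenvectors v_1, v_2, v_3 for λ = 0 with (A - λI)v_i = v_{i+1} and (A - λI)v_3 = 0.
v_1 = [[3, -4, 3, 0]]^T, v_2 = [[8, -7, 4, 2]]^T, v_3 = [[3, -4, 2, 0]]^T

We seek v_1 ∈ ker(A^3) \ ker(A^2), then set v_{i+1} = A v_i.

One such chain is v_1 = [[3, -4, 3, 0]]^T, v_2 = [[8, -7, 4, 2]]^T, v_3 = [[3, -4, 2, 0]]^T. Check: A v_3 = [[0, 0, 0, 0]]^T = 0.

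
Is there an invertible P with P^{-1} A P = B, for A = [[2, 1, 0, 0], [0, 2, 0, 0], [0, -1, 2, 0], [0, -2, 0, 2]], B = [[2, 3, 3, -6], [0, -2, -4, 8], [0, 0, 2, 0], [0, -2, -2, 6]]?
Two matrices over a field are similar if and only if they have the same invariant factors.

Both A and B have characteristic polynomial (x - 2)^4 and minimal polynomial (x - 2)^2. Computing further, both have invariant factors x - 2, x - 2, (x - 2)^2. Hence A and B are similar.

Yes.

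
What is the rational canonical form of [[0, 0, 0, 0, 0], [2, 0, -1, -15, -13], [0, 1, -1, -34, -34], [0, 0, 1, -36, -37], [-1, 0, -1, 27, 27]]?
The invariant factors of A (the non-unit diagonal entries of the Smith normal form of xI - A over ℚ[x]) are x(x + 2)(x + 5)(x^2 + 3x + 6), each dividing the next. The characteristic polynomial is their product, x(x + 2)(x + 5)(x^2 + 3x + 6).

The rational canonical form is the block-diagonal matrix of companion matrices C(f_i):
R = [[0, 0, 0, 0, 0], [1, 0, 0, 0, -60], [0, 1, 0, 0, -72], [0, 0, 1, 0, -37], [0, 0, 0, 1, -10]].

Note the characteristic polynomial does not split into linear factors over ℚ, so A has no Jordan form over ℚ; the rational canonical form exists over any field.

R = [[0, 0, 0, 0, 0], [1, 0, 0, 0, -60], [0, 1, 0, 0, -72], [0, 0, 1, 0, -37], [0, 0, 0, 1, -10]]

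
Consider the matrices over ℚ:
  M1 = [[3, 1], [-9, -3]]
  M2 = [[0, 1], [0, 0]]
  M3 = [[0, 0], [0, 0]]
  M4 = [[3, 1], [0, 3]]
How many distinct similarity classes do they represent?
Characteristic polynomials: χ_{M1} = x^2, χ_{M2} = x^2, χ_{M3} = x^2, χ_{M4} = (x - 3)^2.

{M1, M2}: invariant factors x^2.

{M3}: invariant factors x, x.

{M4}: invariant factors (x - 3)^2.

Matrices are similar if and only if their invariant-factor lists agree; the partition into similarity classes is {M1, M2}, {M3}, {M4}.

3 classes: {M1, M2}, {M3}, {M4}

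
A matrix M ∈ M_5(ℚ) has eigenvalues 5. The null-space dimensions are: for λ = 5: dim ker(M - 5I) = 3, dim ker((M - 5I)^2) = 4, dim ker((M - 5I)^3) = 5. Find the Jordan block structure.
λ = 5: successive nullity increments [3, 1, 1] count blocks of size ≥ k; block sizes are [3, 1, 1].

Jordan blocks: (5, 3), (5, 1), (5, 1)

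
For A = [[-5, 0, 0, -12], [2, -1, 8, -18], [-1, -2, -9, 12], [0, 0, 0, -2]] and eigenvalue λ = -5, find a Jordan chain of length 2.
v_1 = [[-5, -8, 5, 0]]^T, v_2 = [[0, -2, 1, 0]]^T

We seek v_1 ∈ ker((A + 5I)^2) \ ker(A + 5I), then set v_{i+1} = (A + 5I) v_i.

One such chain is v_1 = [[-5, -8, 5, 0]]^T, v_2 = [[0, -2, 1, 0]]^T. Check: (A + 5I) v_2 = [[0, 0, 0, 0]]^T = 0.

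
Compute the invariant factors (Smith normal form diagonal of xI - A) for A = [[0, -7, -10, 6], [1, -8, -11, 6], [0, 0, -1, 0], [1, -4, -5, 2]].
(x + 1)^3(x + 4)

The Jordan structure of A has elementary divisors (x + 4), (x + 1)^3. Arranging the block sizes at each eigenvalue in decreasing order and taking row products gives the invariant factors.

Invariant factors (smallest first, each dividing the next): (x + 1)^3(x + 4).

Check: the last factor (x + 1)^3(x + 4) is the minimal polynomial, and the product (x + 1)^3(x + 4) is the characteristic polynomial.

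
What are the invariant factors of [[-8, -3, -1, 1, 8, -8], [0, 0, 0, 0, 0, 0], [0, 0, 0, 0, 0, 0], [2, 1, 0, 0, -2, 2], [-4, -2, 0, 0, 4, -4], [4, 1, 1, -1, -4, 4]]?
The Jordan structure of A has elementary divisors x^3, x, x, x. Arranging the block sizes at each eigenvalue in decreasing order and taking row products gives the invariant factors.

Invariant factors (smallest first, each dividing the next): x, x, x, x^3.

Check: the last factor x^3 is the minimal polynomial, and the product x^6 is the characteristic polynomial.

x, x, x, x^3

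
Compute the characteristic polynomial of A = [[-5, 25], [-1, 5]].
χ_A(x) = x^2

xI - A = [[x + 5, -25], [1, x - 5]].

Expanding det(xI - A) along the first row:
det(xI - A) = + (x + 5)·det([[x - 5]]) - (-25)·det([[1]]).

Evaluating gives χ_A(x) = x^2.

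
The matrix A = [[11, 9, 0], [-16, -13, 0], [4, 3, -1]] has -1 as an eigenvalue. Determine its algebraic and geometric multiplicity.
algebraic multiplicity 3, geometric multiplicity 2

The characteristic polynomial is (x + 1)^3, so the factor x + 1 appears with exponent 3: the algebraic multiplicity is 3.

rank(A + I) = 1, so the eigenspace has dimension 3 - 1 = 2: the geometric multiplicity is 2.

Since 2 < 3, A is not diagonalizable.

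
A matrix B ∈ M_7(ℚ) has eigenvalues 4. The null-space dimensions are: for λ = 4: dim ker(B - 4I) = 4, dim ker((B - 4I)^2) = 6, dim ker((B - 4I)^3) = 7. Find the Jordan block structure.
Jordan blocks: (4, 3), (4, 2), (4, 1), (4, 1)

λ = 4: successive nullity increments [4, 2, 1] count blocks of size ≥ k; block sizes are [3, 2, 1, 1].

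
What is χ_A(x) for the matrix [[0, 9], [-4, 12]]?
xI - A = [[x, -9], [4, x - 12]].

Expanding det(xI - A) along the first row:
det(xI - A) = + (x)·det([[x - 12]]) - (-9)·det([[4]]).

Evaluating gives χ_A(x) = x^2 - 12x + 36 = (x - 6)^2.

χ_A(x) = (x - 6)^2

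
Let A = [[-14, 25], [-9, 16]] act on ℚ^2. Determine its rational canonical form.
The invariant factors of A (the non-unit diagonal entries of the Smith normal form of xI - A over ℚ[x]) are (x - 1)^2, each dividing the next. The characteristic polynomial is their product, (x - 1)^2.

The rational canonical form is the block-diagonal matrix of companion matrices C(f_i):
R = [[0, -1], [1, 2]].

R = [[0, -1], [1, 2]]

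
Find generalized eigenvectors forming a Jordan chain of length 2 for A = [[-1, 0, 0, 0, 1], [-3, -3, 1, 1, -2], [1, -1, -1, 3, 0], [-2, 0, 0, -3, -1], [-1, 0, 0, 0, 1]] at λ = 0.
v_1 = [[0, 0, 0, 0, 1]]^T, v_2 = [[1, -2, 0, -1, 1]]^T

We seek v_1 ∈ ker(A^2) \ ker(A), then set v_{i+1} = A v_i.

One such chain is v_1 = [[0, 0, 0, 0, 1]]^T, v_2 = [[1, -2, 0, -1, 1]]^T. Check: A v_2 = [[0, 0, 0, 0, 0]]^T = 0.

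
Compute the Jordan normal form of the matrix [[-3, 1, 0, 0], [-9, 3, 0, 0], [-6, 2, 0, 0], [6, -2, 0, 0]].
The characteristic polynomial is det(xI - A) = x^4, so the eigenvalues are 0 (algebraic multiplicity 4).

For λ = 0: rank(A) = 1, rank(A^2) = 0. The eigenspace has dimension 4 - 1 = 3, so there are 3 Jordan blocks; the rank sequence gives block sizes [2, 1, 1].

Assembling the blocks gives the Jordan form J above.

J = [[0, 1, 0, 0], [0, 0, 0, 0], [0, 0, 0, 0], [0, 0, 0, 0]]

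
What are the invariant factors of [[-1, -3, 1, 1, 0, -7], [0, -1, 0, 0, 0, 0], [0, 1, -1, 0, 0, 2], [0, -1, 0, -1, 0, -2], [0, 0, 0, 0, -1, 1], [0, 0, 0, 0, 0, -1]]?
(x + 1)^2, (x + 1)^2, (x + 1)^2

The Jordan structure of A has elementary divisors (x + 1)^2, (x + 1)^2, (x + 1)^2. Arranging the block sizes at each eigenvalue in decreasing order and taking row products gives the invariant factors.

Invariant factors (smallest first, each dividing the next): (x + 1)^2, (x + 1)^2, (x + 1)^2.

Check: the last factor (x + 1)^2 is the minimal polynomial, and the product (x + 1)^6 is the characteristic polynomial.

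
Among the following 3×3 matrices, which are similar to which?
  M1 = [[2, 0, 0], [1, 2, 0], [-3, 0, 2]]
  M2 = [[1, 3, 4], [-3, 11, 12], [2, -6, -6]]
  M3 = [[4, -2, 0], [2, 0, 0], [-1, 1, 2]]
1 class: {M1, M2, M3}

Characteristic polynomials: χ_{M1} = (x - 2)^3, χ_{M2} = (x - 2)^3, χ_{M3} = (x - 2)^3.

{M1, M2, M3}: invariant factors x - 2, (x - 2)^2.

Matrices are similar if and only if their invariant-factor lists agree; the partition into similarity classes is {M1, M2, M3}.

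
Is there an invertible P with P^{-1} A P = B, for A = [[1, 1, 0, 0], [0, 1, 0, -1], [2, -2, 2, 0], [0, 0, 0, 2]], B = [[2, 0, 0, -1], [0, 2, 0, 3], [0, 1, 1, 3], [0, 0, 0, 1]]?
No.

Both have characteristic polynomial (x - 2)^2(x - 1)^2, but the minimal polynomial of A is (x - 2)(x - 1)^2 while the minimal polynomial of B is (x - 2)(x - 1). The minimal polynomial is a similarity invariant, so A and B are not similar.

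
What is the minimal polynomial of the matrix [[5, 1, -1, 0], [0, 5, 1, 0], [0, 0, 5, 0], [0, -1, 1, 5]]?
The characteristic polynomial factors as (x - 5)^4. The minimal polynomial is ∏(x - λ)^{k_λ} where k_λ is the size of the largest Jordan block at λ.

For λ = 5: rank(A - 5I) = 2, and the largest Jordan block has size 3 (the smallest k with rank((A - 5I)^k) = rank((A - 5I)^(k+1))).

So m_A(x) = (x - 5)^3.

m_A(x) = (x - 5)^3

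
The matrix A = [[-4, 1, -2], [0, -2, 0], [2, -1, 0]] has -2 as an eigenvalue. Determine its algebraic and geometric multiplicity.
algebraic multiplicity 3, geometric multiplicity 2

The characteristic polynomial is (x + 2)^3, so the factor x + 2 appears with exponent 3: the algebraic multiplicity is 3.

rank(A + 2I) = 1, so the eigenspace has dimension 3 - 1 = 2: the geometric multiplicity is 2.

Since 2 < 3, A is not diagonalizable.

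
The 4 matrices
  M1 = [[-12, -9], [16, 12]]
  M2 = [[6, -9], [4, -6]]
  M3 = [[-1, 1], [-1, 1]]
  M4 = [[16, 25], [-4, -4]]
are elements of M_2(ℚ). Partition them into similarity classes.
2 classes: {M1, M2, M3}, {M4}

Characteristic polynomials: χ_{M1} = x^2, χ_{M2} = x^2, χ_{M3} = x^2, χ_{M4} = (x - 6)^2.

{M1, M2, M3}: invariant factors x^2.

{M4}: invariant factors (x - 6)^2.

Matrices are similar if and only if their invariant-factor lists agree; the partition into similarity classes is {M1, M2, M3}, {M4}.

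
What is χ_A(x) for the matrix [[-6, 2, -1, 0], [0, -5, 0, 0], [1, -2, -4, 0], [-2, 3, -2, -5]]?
χ_A(x) = (x + 5)^4

xI - A = [[x + 6, -2, 1, 0], [0, x + 5, 0, 0], [-1, 2, x + 4, 0], [2, -3, 2, x + 5]].

Expanding det(xI - A) along the first row:
det(xI - A) = + (x + 6)·det([[x + 5, 0, 0], [2, x + 4, 0], [-3, 2, x + 5]]) - (-2)·det([[0, 0, 0], [-1, x + 4, 0], [2, 2, x + 5]]) + (1)·det([[0, x + 5, 0], [-1, 2, 0], [2, -3, x + 5]]) - (0)·det([[0, x + 5, 0], [-1, 2, x + 4], [2, -3, 2]]).

Evaluating gives χ_A(x) = x^4 + 20x^3 + 150x^2 + 500x + 625 = (x + 5)^4.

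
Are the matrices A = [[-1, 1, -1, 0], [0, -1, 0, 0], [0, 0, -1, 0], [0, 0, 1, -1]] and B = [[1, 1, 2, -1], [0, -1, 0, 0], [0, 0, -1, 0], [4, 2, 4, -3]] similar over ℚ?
No.

Both have characteristic polynomial (x + 1)^4 and minimal polynomial (x + 1)^2. But rank(A + I) = 2 for A while rank(B + I) = 1 for B, so the number of Jordan blocks at λ = -1 differs. A and B are not similar.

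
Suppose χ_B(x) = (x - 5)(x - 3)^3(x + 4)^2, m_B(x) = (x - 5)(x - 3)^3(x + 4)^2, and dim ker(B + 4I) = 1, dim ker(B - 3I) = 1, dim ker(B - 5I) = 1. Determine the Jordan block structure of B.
Jordan blocks: (-4, 2), (3, 3), (5, 1)

λ = -4: algebraic multiplicity 2 (exponent in χ_B), largest block size 2 (exponent in m_B), 1 block (geometric multiplicity). This forces block sizes [2].
λ = 3: algebraic multiplicity 3 (exponent in χ_B), largest block size 3 (exponent in m_B), 1 block (geometric multiplicity). This forces block sizes [3].
λ = 5: algebraic multiplicity 1 (exponent in χ_B), largest block size 1 (exponent in m_B), 1 block (geometric multiplicity). This forces block sizes [1].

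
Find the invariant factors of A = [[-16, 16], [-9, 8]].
(x + 4)^2

The Jordan structure of A has elementary divisors (x + 4)^2. Arranging the block sizes at each eigenvalue in decreasing order and taking row products gives the invariant factors.

Invariant factors (smallest first, each dividing the next): (x + 4)^2.

Check: the last factor (x + 4)^2 is the minimal polynomial, and the product (x + 4)^2 is the characteristic polynomial.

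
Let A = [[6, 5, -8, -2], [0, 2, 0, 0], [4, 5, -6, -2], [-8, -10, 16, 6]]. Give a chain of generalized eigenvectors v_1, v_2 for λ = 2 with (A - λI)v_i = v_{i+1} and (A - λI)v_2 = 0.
v_1 = [[-1, 1, 0, 0]]^T, v_2 = [[1, 0, 1, -2]]^T

We seek v_1 ∈ ker((A - 2I)^2) \ ker(A - 2I), then set v_{i+1} = (A - 2I) v_i.

One such chain is v_1 = [[-1, 1, 0, 0]]^T, v_2 = [[1, 0, 1, -2]]^T. Check: (A - 2I) v_2 = [[0, 0, 0, 0]]^T = 0.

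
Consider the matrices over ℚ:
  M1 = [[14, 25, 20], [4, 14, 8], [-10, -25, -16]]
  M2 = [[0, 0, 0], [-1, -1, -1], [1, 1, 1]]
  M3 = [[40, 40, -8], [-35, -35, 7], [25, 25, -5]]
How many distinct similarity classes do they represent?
Characteristic polynomials: χ_{M1} = (x - 4)^3, χ_{M2} = x^3, χ_{M3} = x^3.

{M1}: invariant factors x - 4, (x - 4)^2.

{M2, M3}: invariant factors x, x^2.

Matrices are similar if and only if their invariant-factor lists agree; the partition into similarity classes is {M1}, {M2, M3}.

2 classes: {M1}, {M2, M3}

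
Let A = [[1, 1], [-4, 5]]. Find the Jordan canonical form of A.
The characteristic polynomial is det(xI - A) = (x - 3)^2, so the eigenvalues are 3 (algebraic multiplicity 2).

For λ = 3: rank(A - 3I) = 1, rank((A - 3I)^2) = 0. The eigenspace has dimension 2 - 1 = 1, so there is 1 Jordan block; the rank sequence gives block sizes [2].

Assembling the blocks gives the Jordan form J above.

J = [[3, 1], [0, 3]]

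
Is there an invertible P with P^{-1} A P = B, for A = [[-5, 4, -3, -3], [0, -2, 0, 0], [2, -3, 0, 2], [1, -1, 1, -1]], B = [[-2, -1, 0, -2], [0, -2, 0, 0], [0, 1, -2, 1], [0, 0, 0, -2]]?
Two matrices over a field are similar if and only if they have the same invariant factors.

Both A and B have characteristic polynomial (x + 2)^4 and minimal polynomial (x + 2)^2. Computing further, both have invariant factors (x + 2)^2, (x + 2)^2. Hence A and B are similar.

Yes.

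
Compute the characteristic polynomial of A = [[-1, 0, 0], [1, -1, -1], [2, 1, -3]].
χ_A(x) = (x + 1)(x + 2)^2

xI - A = [[x + 1, 0, 0], [-1, x + 1, 1], [-2, -1, x + 3]].

Expanding det(xI - A) along the first row:
det(xI - A) = + (x + 1)·det([[x + 1, 1], [-1, x + 3]]) - (0)·det([[-1, 1], [-2, x + 3]]) + (0)·det([[-1, x + 1], [-2, -1]]).

Evaluating gives χ_A(x) = x^3 + 5x^2 + 8x + 4 = (x + 1)(x + 2)^2.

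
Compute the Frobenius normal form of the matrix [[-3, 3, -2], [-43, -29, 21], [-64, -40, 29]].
R = [[0, 0, -16], [1, 0, 0], [0, 1, -3]]

The invariant factors of A (the non-unit diagonal entries of the Smith normal form of xI - A over ℚ[x]) are (x + 4)(x^2 - x + 4), each dividing the next. The characteristic polynomial is their product, (x + 4)(x^2 - x + 4).

The rational canonical form is the block-diagonal matrix of companion matrices C(f_i):
R = [[0, 0, -16], [1, 0, 0], [0, 1, -3]].

Note the characteristic polynomial does not split into linear factors over ℚ, so A has no Jordan form over ℚ; the rational canonical form exists over any field.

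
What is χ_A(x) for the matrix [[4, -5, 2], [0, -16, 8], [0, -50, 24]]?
xI - A = [[x - 4, 5, -2], [0, x + 16, -8], [0, 50, x - 24]].

Expanding det(xI - A) along the first row:
det(xI - A) = + (x - 4)·det([[x + 16, -8], [50, x - 24]]) - (5)·det([[0, -8], [0, x - 24]]) + (-2)·det([[0, x + 16], [0, 50]]).

Evaluating gives χ_A(x) = x^3 - 12x^2 + 48x - 64 = (x - 4)^3.

χ_A(x) = (x - 4)^3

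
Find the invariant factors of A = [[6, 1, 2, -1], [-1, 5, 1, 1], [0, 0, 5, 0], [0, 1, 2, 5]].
The Jordan structure of A has elementary divisors (x - 5)^3, (x - 6). Arranging the block sizes at each eigenvalue in decreasing order and taking row products gives the invariant factors.

Invariant factors (smallest first, each dividing the next): (x - 6)(x - 5)^3.

Check: the last factor (x - 6)(x - 5)^3 is the minimal polynomial, and the product (x - 6)(x - 5)^3 is the characteristic polynomial.

(x - 6)(x - 5)^3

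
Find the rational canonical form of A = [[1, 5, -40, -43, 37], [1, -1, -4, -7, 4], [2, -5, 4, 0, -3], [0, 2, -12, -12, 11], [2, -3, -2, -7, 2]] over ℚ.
R = [[0, 0, 0, 0, 0], [1, 0, 0, 0, -4], [0, 1, 0, 0, -12], [0, 0, 1, 0, -13], [0, 0, 0, 1, -6]]

The invariant factors of A (the non-unit diagonal entries of the Smith normal form of xI - A over ℚ[x]) are x(x + 1)^2(x + 2)^2, each dividing the next. The characteristic polynomial is their product, x(x + 1)^2(x + 2)^2.

The rational canonical form is the block-diagonal matrix of companion matrices C(f_i):
R = [[0, 0, 0, 0, 0], [1, 0, 0, 0, -4], [0, 1, 0, 0, -12], [0, 0, 1, 0, -13], [0, 0, 0, 1, -6]].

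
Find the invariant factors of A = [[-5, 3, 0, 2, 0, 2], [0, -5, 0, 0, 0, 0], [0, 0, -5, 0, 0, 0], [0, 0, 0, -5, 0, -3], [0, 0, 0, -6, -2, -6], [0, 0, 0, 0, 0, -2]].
The Jordan structure of A has elementary divisors (x + 5)^2, (x + 5), (x + 5), (x + 2), (x + 2). Arranging the block sizes at each eigenvalue in decreasing order and taking row products gives the invariant factors.

Invariant factors (smallest first, each dividing the next): x + 5, (x + 2)(x + 5), (x + 2)(x + 5)^2.

Check: the last factor (x + 2)(x + 5)^2 is the minimal polynomial, and the product (x + 2)^2(x + 5)^4 is the characteristic polynomial.

x + 5, (x + 2)(x + 5), (x + 2)(x + 5)^2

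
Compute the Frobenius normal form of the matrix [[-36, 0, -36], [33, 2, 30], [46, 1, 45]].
R = [[0, 0, -36], [1, 0, -24], [0, 1, 11]]

The invariant factors of A (the non-unit diagonal entries of the Smith normal form of xI - A over ℚ[x]) are (x - 6)^2(x + 1), each dividing the next. The characteristic polynomial is their product, (x - 6)^2(x + 1).

The rational canonical form is the block-diagonal matrix of companion matrices C(f_i):
R = [[0, 0, -36], [1, 0, -24], [0, 1, 11]].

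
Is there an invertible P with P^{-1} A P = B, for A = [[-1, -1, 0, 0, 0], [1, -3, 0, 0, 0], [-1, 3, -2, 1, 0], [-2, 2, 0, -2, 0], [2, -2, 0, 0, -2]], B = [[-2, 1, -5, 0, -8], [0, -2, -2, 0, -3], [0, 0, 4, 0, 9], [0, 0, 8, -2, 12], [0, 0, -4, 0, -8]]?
Yes.

Two matrices over a field are similar if and only if they have the same invariant factors.

Both A and B have characteristic polynomial (x + 2)^5 and minimal polynomial (x + 2)^2. Computing further, both have invariant factors x + 2, (x + 2)^2, (x + 2)^2. Hence A and B are similar.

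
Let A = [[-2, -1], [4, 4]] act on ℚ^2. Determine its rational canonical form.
The invariant factors of A (the non-unit diagonal entries of the Smith normal form of xI - A over ℚ[x]) are x^2 - 2x - 4, each dividing the next. The characteristic polynomial is their product, x^2 - 2x - 4.

The rational canonical form is the block-diagonal matrix of companion matrices C(f_i):
R = [[0, 4], [1, 2]].

Note the characteristic polynomial does not split into linear factors over ℚ, so A has no Jordan form over ℚ; the rational canonical form exists over any field.

R = [[0, 4], [1, 2]]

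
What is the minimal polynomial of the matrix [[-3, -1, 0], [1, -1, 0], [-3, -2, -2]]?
m_A(x) = (x + 2)^3

The characteristic polynomial factors as (x + 2)^3. The minimal polynomial is ∏(x - λ)^{k_λ} where k_λ is the size of the largest Jordan block at λ.

For λ = -2: rank(A + 2I) = 2, and the largest Jordan block has size 3 (the smallest k with rank((A + 2I)^k) = rank((A + 2I)^(k+1))).

So m_A(x) = (x + 2)^3.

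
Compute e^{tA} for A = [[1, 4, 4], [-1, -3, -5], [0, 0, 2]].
A has Jordan form J = [[-1, 1, 0], [0, -1, 0], [0, 0, 2]] with A = PJP^{-1}, so e^{tA} = P e^{tJ} P^{-1}.

For a Jordan block J_k(λ), e^{tJ_k(λ)} = e^{λt} · (I + tN + t^2 N^2/2! + ... + t^{k-1} N^{k-1}/(k-1)!) where N is the nilpotent superdiagonal part.

Assembling the blocks and conjugating back gives the entries of e^{tA} as shown above.

e^{tA} = [[(2*t + 1)*e^{-t}, 4*t*e^{-t}, 4*t*e^{-t}], [-t*e^{-t}, (1 - 2*t)*e^{-t}, (-2*t - e^{3*t} + 1)*e^{-t}], [0, 0, e^{2*t}]]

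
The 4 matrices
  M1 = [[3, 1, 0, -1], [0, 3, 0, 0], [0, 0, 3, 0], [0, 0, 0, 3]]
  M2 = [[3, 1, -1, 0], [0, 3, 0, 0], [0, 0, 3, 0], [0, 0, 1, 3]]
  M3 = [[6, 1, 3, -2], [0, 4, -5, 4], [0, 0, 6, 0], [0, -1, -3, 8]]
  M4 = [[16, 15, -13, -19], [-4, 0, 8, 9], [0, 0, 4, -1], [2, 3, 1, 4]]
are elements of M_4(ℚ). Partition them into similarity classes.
Characteristic polynomials: χ_{M1} = (x - 3)^4, χ_{M2} = (x - 3)^4, χ_{M3} = (x - 6)^4, χ_{M4} = (x - 6)^4.

{M1}: invariant factors x - 3, x - 3, (x - 3)^2.

{M2}: invariant factors (x - 3)^2, (x - 3)^2.

{M3, M4}: invariant factors x - 6, (x - 6)^3.

Matrices are similar if and only if their invariant-factor lists agree; the partition into similarity classes is {M1}, {M2}, {M3, M4}.

3 classes: {M1}, {M2}, {M3, M4}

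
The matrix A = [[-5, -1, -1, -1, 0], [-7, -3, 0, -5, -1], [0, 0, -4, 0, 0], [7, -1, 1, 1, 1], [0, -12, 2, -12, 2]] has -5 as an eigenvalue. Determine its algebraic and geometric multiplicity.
The characteristic polynomial is (x - 2)^2(x + 4)^2(x + 5), so the factor x + 5 appears with exponent 1: the algebraic multiplicity is 1.

rank(A + 5I) = 4, so the eigenspace has dimension 5 - 4 = 1: the geometric multiplicity is 1.

algebraic multiplicity 1, geometric multiplicity 1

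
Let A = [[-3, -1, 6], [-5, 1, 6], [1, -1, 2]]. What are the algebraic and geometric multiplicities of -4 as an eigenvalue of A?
The characteristic polynomial is (x - 2)^2(x + 4), so the factor x + 4 appears with exponent 1: the algebraic multiplicity is 1.

rank(A + 4I) = 2, so the eigenspace has dimension 3 - 2 = 1: the geometric multiplicity is 1.

algebraic multiplicity 1, geometric multiplicity 1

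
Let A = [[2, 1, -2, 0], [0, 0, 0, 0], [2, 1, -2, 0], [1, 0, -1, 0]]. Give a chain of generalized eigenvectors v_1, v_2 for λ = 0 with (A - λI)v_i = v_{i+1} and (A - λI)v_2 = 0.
v_1 = [[1, 1, 1, -1]]^T, v_2 = [[1, 0, 1, 0]]^T

We seek v_1 ∈ ker(A^2) \ ker(A), then set v_{i+1} = A v_i.

One such chain is v_1 = [[1, 1, 1, -1]]^T, v_2 = [[1, 0, 1, 0]]^T. Check: A v_2 = [[0, 0, 0, 0]]^T = 0.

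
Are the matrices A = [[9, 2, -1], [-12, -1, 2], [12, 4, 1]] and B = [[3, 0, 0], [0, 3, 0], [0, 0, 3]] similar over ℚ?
Both have characteristic polynomial (x - 3)^3, but the minimal polynomial of A is (x - 3)^2 while the minimal polynomial of B is x - 3. The minimal polynomial is a similarity invariant, so A and B are not similar.

No.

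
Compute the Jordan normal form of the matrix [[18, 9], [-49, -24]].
The characteristic polynomial is det(xI - A) = (x + 3)^2, so the eigenvalues are -3 (algebraic multiplicity 2).

For λ = -3: rank(A + 3I) = 1, rank((A + 3I)^2) = 0. The eigenspace has dimension 2 - 1 = 1, so there is 1 Jordan block; the rank sequence gives block sizes [2].

Assembling the blocks gives the Jordan form J above.

J = [[-3, 1], [0, -3]]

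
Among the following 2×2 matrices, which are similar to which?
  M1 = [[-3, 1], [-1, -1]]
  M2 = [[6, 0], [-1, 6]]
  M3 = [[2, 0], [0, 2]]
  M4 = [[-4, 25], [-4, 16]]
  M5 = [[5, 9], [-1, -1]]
Characteristic polynomials: χ_{M1} = (x + 2)^2, χ_{M2} = (x - 6)^2, χ_{M3} = (x - 2)^2, χ_{M4} = (x - 6)^2, χ_{M5} = (x - 2)^2.

{M1}: invariant factors (x + 2)^2.

{M2, M4}: invariant factors (x - 6)^2.

{M3}: invariant factors x - 2, x - 2.

{M5}: invariant factors (x - 2)^2.

Matrices are similar if and only if their invariant-factor lists agree; the partition into similarity classes is {M1}, {M2, M4}, {M3}, {M5}.

4 classes: {M1}, {M2, M4}, {M3}, {M5}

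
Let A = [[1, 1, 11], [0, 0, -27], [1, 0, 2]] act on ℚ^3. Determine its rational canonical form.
R = [[0, 0, -27], [1, 0, 9], [0, 1, 3]]

The invariant factors of A (the non-unit diagonal entries of the Smith normal form of xI - A over ℚ[x]) are (x - 3)^2(x + 3), each dividing the next. The characteristic polynomial is their product, (x - 3)^2(x + 3).

The rational canonical form is the block-diagonal matrix of companion matrices C(f_i):
R = [[0, 0, -27], [1, 0, 9], [0, 1, 3]].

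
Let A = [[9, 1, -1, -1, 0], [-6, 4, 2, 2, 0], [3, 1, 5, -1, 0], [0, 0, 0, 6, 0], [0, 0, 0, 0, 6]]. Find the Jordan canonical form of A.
The characteristic polynomial is det(xI - A) = (x - 6)^5, so the eigenvalues are 6 (algebraic multiplicity 5).

For λ = 6: rank(A - 6I) = 1, rank((A - 6I)^2) = 0. The eigenspace has dimension 5 - 1 = 4, so there are 4 Jordan blocks; the rank sequence gives block sizes [2, 1, 1, 1].

Assembling the blocks gives the Jordan form J above.

J = [[6, 1, 0, 0, 0], [0, 6, 0, 0, 0], [0, 0, 6, 0, 0], [0, 0, 0, 6, 0], [0, 0, 0, 0, 6]]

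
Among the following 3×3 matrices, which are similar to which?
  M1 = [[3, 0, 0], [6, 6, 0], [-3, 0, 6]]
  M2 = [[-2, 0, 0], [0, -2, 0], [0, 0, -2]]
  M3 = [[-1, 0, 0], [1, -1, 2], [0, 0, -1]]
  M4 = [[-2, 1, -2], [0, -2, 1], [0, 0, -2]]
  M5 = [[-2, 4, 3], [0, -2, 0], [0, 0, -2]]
5 classes: {M1}, {M2}, {M3}, {M4}, {M5}

Characteristic polynomials: χ_{M1} = (x - 6)^2(x - 3), χ_{M2} = (x + 2)^3, χ_{M3} = (x + 1)^3, χ_{M4} = (x + 2)^3, χ_{M5} = (x + 2)^3.

{M1}: invariant factors x - 6, (x - 6)(x - 3).

{M2}: invariant factors x + 2, x + 2, x + 2.

{M3}: invariant factors x + 1, (x + 1)^2.

{M4}: invariant factors (x + 2)^3.

{M5}: invariant factors x + 2, (x + 2)^2.

Matrices are similar if and only if their invariant-factor lists agree; the partition into similarity classes is {M1}, {M2}, {M3}, {M4}, {M5}.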